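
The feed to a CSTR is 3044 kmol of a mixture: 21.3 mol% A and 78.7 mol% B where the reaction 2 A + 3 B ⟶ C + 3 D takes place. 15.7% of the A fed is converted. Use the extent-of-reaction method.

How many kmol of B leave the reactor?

2240 kmol

A reacted = 0.157 × 648.4 = 101.8 kmol; ν_A = −2, so ξ = 101.8/2 = 50.9 kmol.
Outlet amounts (n = n₀ + ν ξ):
  A: 648.4 − 2(50.9) = 546.6
  B: 2396 − 3(50.9) = 2243
  C: 0 + 1(50.9) = 50.9
  D: 0 + 3(50.9) = 152.7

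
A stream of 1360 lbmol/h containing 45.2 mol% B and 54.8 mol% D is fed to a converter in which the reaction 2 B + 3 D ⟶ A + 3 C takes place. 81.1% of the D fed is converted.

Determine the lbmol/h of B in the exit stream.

D reacted = 0.811 × 745.3 = 604.4 lbmol/h; ν_D = −3, so ξ = 604.4/3 = 201.5 lbmol/h.
Outlet amounts (n = n₀ + ν ξ):
  B: 614.7 − 2(201.5) = 211.8
  D: 745.3 − 3(201.5) = 140.9
  A: 0 + 1(201.5) = 201.5
  C: 0 + 3(201.5) = 604.4

212 lbmol/h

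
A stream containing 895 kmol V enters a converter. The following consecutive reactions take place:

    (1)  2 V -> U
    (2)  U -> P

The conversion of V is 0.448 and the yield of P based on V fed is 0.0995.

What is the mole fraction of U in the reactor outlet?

Conversion of V: V consumed = 2ξ₁ = 0.448 × 895 → ξ₁ = 200.5 kmol.
Yield of P: 1ξ₂ / 895 = 0.0995 → ξ₂ = 89.05 kmol.
Outlet amounts (n = n₀ + Σ ν·ξ):
  V: 895 − 2(200.5) = 494
  U: 0 + 1(200.5) − 1(89.05) = 111.4
  P: 0 + 1(89.05) = 89.05
Total out = 694.5 kmol; y_U = 111.4 / 694.5 = 0.1604.

0.16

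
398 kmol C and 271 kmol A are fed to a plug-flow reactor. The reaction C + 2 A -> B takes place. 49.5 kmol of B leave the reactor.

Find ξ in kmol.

ξ = 49.5 kmol

For B: n = n₀ + 1ξ → 49.5 = 0 + 1ξ, giving ξ = 49.5 kmol.
Outlet amounts (n = n₀ + ν ξ):
  C: 398 − 1(49.5) = 348.5
  A: 271 − 2(49.5) = 172
  B: 0 + 1(49.5) = 49.5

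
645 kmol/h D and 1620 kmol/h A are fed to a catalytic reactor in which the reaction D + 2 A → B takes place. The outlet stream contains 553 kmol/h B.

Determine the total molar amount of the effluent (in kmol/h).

1160 kmol/h

For B: n = n₀ + 1ξ → 553 = 0 + 1ξ, giving ξ = 553 kmol/h.
Outlet amounts (n = n₀ + ν ξ):
  D: 645 − 1(553) = 92
  A: 1620 − 2(553) = 514
  B: 0 + 1(553) = 553
Total out = 92 + 514 + 553 = 1159 kmol/h.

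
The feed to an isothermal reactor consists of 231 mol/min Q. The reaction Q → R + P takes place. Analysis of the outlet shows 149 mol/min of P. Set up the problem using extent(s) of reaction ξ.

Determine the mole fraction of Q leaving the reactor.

0.216

For P: n = n₀ + 1ξ → 149 = 0 + 1ξ, giving ξ = 149 mol/min.
Outlet amounts (n = n₀ + ν ξ):
  Q: 231 − 1(149) = 82
  R: 0 + 1(149) = 149
  P: 0 + 1(149) = 149
Total out = 380 mol/min; y_Q = 82 / 380 = 0.2158.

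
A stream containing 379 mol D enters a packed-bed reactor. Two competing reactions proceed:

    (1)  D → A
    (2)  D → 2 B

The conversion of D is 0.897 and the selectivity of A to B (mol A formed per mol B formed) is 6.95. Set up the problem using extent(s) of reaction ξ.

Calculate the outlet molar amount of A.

Conversion of D: D consumed = 0.897 × 379 = 340 mol = 1ξ₁ + 1ξ₂.
Selectivity: 1ξ₁ / (2ξ₂) = 6.95 → ξ₁ = 13.9 ξ₂.
Substitute: (1·13.9 + 1) ξ₂ = 340 → ξ₂ = 22.82 mol, ξ₁ = 317.1 mol.
Outlet amounts (n = n₀ + Σ ν·ξ):
  D: 379 − 1(317.1) − 1(22.82) = 39.04
  A: 0 + 1(317.1) = 317.1
  B: 0 + 2(22.82) = 45.63

317 mol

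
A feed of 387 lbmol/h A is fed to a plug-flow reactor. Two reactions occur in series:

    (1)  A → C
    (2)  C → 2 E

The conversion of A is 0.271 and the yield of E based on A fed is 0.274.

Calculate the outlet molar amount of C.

Conversion of A: A consumed = 1ξ₁ = 0.271 × 387 → ξ₁ = 104.9 lbmol/h.
Yield of E: 2ξ₂ / 387 = 0.274 → ξ₂ = 53.02 lbmol/h.
Outlet amounts (n = n₀ + Σ ν·ξ):
  A: 387 − 1(104.9) = 282.1
  C: 0 + 1(104.9) − 1(53.02) = 51.86
  E: 0 + 2(53.02) = 106

51.9 lbmol/h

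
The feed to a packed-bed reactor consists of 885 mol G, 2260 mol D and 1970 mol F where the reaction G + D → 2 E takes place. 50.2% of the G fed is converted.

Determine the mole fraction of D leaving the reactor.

0.355

G reacted = 0.502 × 885 = 444.3 mol; ν_G = −1, so ξ = 444.3/1 = 444.3 mol.
Outlet amounts (n = n₀ + ν ξ):
  G: 885 − 1(444.3) = 440.7
  D: 2260 − 1(444.3) = 1816
  E: 0 + 2(444.3) = 888.5
  F: 1970 (inert)
Total out = 5115 mol; y_D = 1816 / 5115 = 0.355.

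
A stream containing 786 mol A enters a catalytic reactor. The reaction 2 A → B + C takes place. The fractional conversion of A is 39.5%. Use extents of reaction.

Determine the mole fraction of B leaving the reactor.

A reacted = 0.395 × 786 = 310.5 mol; ν_A = −2, so ξ = 310.5/2 = 155.2 mol.
Outlet amounts (n = n₀ + ν ξ):
  A: 786 − 2(155.2) = 475.5
  B: 0 + 1(155.2) = 155.2
  C: 0 + 1(155.2) = 155.2
Total out = 786 mol; y_B = 155.2 / 786 = 0.1975.

0.198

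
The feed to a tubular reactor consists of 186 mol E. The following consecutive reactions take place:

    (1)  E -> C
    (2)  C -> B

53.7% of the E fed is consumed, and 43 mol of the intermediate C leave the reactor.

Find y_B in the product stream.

Conversion of E: E consumed = 1ξ₁ = 0.537 × 186 → ξ₁ = 99.88 mol.
C balance: n_C = 0 + 1ξ₁ − 1ξ₂ = 43 → ξ₂ = (1·99.88 − 43)/1 = 56.88 mol.
Outlet amounts (n = n₀ + Σ ν·ξ):
  E: 186 − 1(99.88) = 86.12
  C: 0 + 1(99.88) − 1(56.88) = 43
  B: 0 + 1(56.88) = 56.88
Total out = 186 mol; y_B = 56.88 / 186 = 0.3058.

0.306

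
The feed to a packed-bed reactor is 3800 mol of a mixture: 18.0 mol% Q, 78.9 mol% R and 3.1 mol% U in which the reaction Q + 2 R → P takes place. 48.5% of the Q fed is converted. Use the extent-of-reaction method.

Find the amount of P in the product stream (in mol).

Q reacted = 0.485 × 684 = 331.7 mol; ν_Q = −1, so ξ = 331.7/1 = 331.7 mol.
Outlet amounts (n = n₀ + ν ξ):
  Q: 684 − 1(331.7) = 352.3
  R: 2998 − 2(331.7) = 2335
  P: 0 + 1(331.7) = 331.7
  U: 117.8 (inert)

332 mol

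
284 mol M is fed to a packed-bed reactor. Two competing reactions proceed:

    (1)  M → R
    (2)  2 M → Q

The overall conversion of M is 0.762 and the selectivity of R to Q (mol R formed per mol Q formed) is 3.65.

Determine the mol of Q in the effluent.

38.3 mol

Conversion of M: M consumed = 0.762 × 284 = 216.4 mol = 1ξ₁ + 2ξ₂.
Selectivity: 1ξ₁ / (1ξ₂) = 3.65 → ξ₁ = 3.65 ξ₂.
Substitute: (1·3.65 + 2) ξ₂ = 216.4 → ξ₂ = 38.3 mol, ξ₁ = 139.8 mol.
Outlet amounts (n = n₀ + Σ ν·ξ):
  M: 284 − 1(139.8) − 2(38.3) = 67.59
  R: 0 + 1(139.8) = 139.8
  Q: 0 + 1(38.3) = 38.3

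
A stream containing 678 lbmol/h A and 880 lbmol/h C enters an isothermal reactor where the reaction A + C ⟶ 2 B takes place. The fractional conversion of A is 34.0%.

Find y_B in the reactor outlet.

0.296

A reacted = 0.34 × 678 = 230.5 lbmol/h; ν_A = −1, so ξ = 230.5/1 = 230.5 lbmol/h.
Outlet amounts (n = n₀ + ν ξ):
  A: 678 − 1(230.5) = 447.5
  C: 880 − 1(230.5) = 649.5
  B: 0 + 2(230.5) = 461
Total out = 1558 lbmol/h; y_B = 461 / 1558 = 0.2959.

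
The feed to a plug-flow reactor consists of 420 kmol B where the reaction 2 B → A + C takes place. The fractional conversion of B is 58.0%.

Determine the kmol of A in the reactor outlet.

122 kmol

B reacted = 0.58 × 420 = 243.6 kmol; ν_B = −2, so ξ = 243.6/2 = 121.8 kmol.
Outlet amounts (n = n₀ + ν ξ):
  B: 420 − 2(121.8) = 176.4
  A: 0 + 1(121.8) = 121.8
  C: 0 + 1(121.8) = 121.8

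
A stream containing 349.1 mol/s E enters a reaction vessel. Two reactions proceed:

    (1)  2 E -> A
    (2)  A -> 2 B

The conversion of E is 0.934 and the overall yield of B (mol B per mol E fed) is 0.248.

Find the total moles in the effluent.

229 mol/s

Conversion of E: E consumed = 2ξ₁ = 0.934 × 349.1 → ξ₁ = 163 mol/s.
Yield of B: 2ξ₂ / 349.1 = 0.248 → ξ₂ = 43.29 mol/s.
Outlet amounts (n = n₀ + Σ ν·ξ):
  E: 349.1 − 2(163) = 23.04
  A: 0 + 1(163) − 1(43.29) = 119.7
  B: 0 + 2(43.29) = 86.58
Total out = 23.04 + 119.7 + 86.58 = 229.4 mol/s.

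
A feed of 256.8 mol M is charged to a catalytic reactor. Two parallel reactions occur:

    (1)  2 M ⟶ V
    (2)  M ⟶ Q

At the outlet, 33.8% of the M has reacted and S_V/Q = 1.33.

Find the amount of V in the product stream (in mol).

Conversion of M: M consumed = 0.338 × 256.8 = 86.8 mol = 2ξ₁ + 1ξ₂.
Selectivity: 1ξ₁ / (1ξ₂) = 1.33 → ξ₁ = 1.33 ξ₂.
Substitute: (2·1.33 + 1) ξ₂ = 86.8 → ξ₂ = 23.72 mol, ξ₁ = 31.54 mol.
Outlet amounts (n = n₀ + Σ ν·ξ):
  M: 256.8 − 2(31.54) − 1(23.72) = 170
  V: 0 + 1(31.54) = 31.54
  Q: 0 + 1(23.72) = 23.72

31.5 mol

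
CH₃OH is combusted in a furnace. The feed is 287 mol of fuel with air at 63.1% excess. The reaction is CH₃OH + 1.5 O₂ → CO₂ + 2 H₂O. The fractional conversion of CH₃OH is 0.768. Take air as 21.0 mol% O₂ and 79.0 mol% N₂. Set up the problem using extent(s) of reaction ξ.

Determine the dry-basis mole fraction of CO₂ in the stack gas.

0.0668

Stoichiometric O₂ = 1.5 × 287 = 430.5 mol; O₂ fed = 430.5 × 1.631 = 702.1 mol.
N₂ fed = 702.1 × 79/21 = 2641 mol.
Fuel reacted = 0.768 × 287 → ξ = 220.4 mol.
Outlet (n = n₀ + ν ξ):
  CH₃OH: 287 − 1(220.4) = 66.58
  O₂: 702.1 − 1.5(220.4) = 371.5
  N₂: 2641 (inert)
  CO₂: 0 + 1(220.4) = 220.4
  H₂O: 0 + 2(220.4) = 440.8
Dry total = 3300 mol; y_CO₂ (dry) = 220.4 / 3300 = 0.06679.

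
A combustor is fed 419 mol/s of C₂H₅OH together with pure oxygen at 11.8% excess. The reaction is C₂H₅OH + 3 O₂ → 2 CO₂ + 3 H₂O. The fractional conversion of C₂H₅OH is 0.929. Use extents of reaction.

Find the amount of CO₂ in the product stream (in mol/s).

Stoichiometric O₂ = 3 × 419 = 1257 mol/s; O₂ fed = 1257 × 1.118 = 1405 mol/s.
Fuel reacted = 0.929 × 419 → ξ = 389.3 mol/s.
Outlet (n = n₀ + ν ξ):
  C₂H₅OH: 419 − 1(389.3) = 29.75
  O₂: 1405 − 3(389.3) = 237.6
  CO₂: 0 + 2(389.3) = 778.5
  H₂O: 0 + 3(389.3) = 1168

779 mol/s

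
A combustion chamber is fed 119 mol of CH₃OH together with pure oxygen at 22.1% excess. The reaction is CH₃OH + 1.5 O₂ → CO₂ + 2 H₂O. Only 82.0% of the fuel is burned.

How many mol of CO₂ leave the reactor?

97.6 mol

Stoichiometric O₂ = 1.5 × 119 = 178.5 mol; O₂ fed = 178.5 × 1.221 = 217.9 mol.
Fuel reacted = 0.82 × 119 → ξ = 97.58 mol.
Outlet (n = n₀ + ν ξ):
  CH₃OH: 119 − 1(97.58) = 21.42
  O₂: 217.9 − 1.5(97.58) = 71.58
  CO₂: 0 + 1(97.58) = 97.58
  H₂O: 0 + 2(97.58) = 195.2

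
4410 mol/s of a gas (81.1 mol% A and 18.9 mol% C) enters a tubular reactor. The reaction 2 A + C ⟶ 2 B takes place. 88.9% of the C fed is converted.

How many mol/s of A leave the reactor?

C reacted = 0.889 × 833.5 = 741 mol/s; ν_C = −1, so ξ = 741/1 = 741 mol/s.
Outlet amounts (n = n₀ + ν ξ):
  A: 3577 − 2(741) = 2095
  C: 833.5 − 1(741) = 92.52
  B: 0 + 2(741) = 1482

2090 mol/s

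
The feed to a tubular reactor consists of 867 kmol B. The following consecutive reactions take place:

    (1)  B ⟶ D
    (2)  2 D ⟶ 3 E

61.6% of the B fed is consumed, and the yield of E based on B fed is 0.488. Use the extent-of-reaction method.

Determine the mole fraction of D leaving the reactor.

0.25

Conversion of B: B consumed = 1ξ₁ = 0.616 × 867 → ξ₁ = 534.1 kmol.
Yield of E: 3ξ₂ / 867 = 0.488 → ξ₂ = 141 kmol.
Outlet amounts (n = n₀ + Σ ν·ξ):
  B: 867 − 1(534.1) = 332.9
  D: 0 + 1(534.1) − 2(141) = 252
  E: 0 + 3(141) = 423.1
Total out = 1008 kmol; y_D = 252 / 1008 = 0.25.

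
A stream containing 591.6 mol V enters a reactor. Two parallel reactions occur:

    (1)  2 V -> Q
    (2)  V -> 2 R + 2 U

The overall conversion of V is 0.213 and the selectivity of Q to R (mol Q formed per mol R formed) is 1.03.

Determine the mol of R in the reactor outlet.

49.2 mol

Conversion of V: V consumed = 0.213 × 591.6 = 126 mol = 2ξ₁ + 1ξ₂.
Selectivity: 1ξ₁ / (2ξ₂) = 1.03 → ξ₁ = 2.06 ξ₂.
Substitute: (2·2.06 + 1) ξ₂ = 126 → ξ₂ = 24.61 mol, ξ₁ = 50.7 mol.
Outlet amounts (n = n₀ + Σ ν·ξ):
  V: 591.6 − 2(50.7) − 1(24.61) = 465.6
  Q: 0 + 1(50.7) = 50.7
  R: 0 + 2(24.61) = 49.22
  U: 0 + 2(24.61) = 49.22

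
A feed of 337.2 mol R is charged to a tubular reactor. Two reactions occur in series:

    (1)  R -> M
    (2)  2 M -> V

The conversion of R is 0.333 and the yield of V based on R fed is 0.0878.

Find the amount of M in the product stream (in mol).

53.1 mol

Conversion of R: R consumed = 1ξ₁ = 0.333 × 337.2 → ξ₁ = 112.3 mol.
Yield of V: 1ξ₂ / 337.2 = 0.0878 → ξ₂ = 29.61 mol.
Outlet amounts (n = n₀ + Σ ν·ξ):
  R: 337.2 − 1(112.3) = 224.9
  M: 0 + 1(112.3) − 2(29.61) = 53.08
  V: 0 + 1(29.61) = 29.61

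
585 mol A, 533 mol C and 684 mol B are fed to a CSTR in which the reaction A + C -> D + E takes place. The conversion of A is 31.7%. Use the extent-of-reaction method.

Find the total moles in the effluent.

A reacted = 0.317 × 585 = 185.4 mol; ν_A = −1, so ξ = 185.4/1 = 185.4 mol.
Outlet amounts (n = n₀ + ν ξ):
  A: 585 − 1(185.4) = 399.6
  C: 533 − 1(185.4) = 347.6
  D: 0 + 1(185.4) = 185.4
  E: 0 + 1(185.4) = 185.4
  B: 684 (inert)
Total out = 399.6 + 347.6 + 185.4 + 185.4 + 684 = 1802 mol.

1800 mol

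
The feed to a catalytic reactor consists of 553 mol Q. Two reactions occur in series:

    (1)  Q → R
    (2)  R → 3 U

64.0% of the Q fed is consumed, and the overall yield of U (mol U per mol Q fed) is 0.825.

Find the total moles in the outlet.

Conversion of Q: Q consumed = 1ξ₁ = 0.64 × 553 → ξ₁ = 353.9 mol.
Yield of U: 3ξ₂ / 553 = 0.825 → ξ₂ = 152.1 mol.
Outlet amounts (n = n₀ + Σ ν·ξ):
  Q: 553 − 1(353.9) = 199.1
  R: 0 + 1(353.9) − 1(152.1) = 201.8
  U: 0 + 3(152.1) = 456.2
Total out = 199.1 + 201.8 + 456.2 = 857.1 mol.

857 mol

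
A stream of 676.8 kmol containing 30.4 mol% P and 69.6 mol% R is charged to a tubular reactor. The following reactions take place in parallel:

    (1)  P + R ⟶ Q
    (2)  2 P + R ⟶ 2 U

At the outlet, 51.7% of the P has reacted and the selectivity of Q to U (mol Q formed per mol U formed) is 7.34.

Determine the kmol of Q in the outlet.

93.6 kmol

Conversion of P: P consumed = 0.517 × 205.7 = 106.4 kmol = 1ξ₁ + 2ξ₂.
Selectivity: 1ξ₁ / (2ξ₂) = 7.34 → ξ₁ = 14.68 ξ₂.
Substitute: (1·14.68 + 2) ξ₂ = 106.4 → ξ₂ = 6.377 kmol, ξ₁ = 93.62 kmol.
Outlet amounts (n = n₀ + Σ ν·ξ):
  P: 205.7 − 1(93.62) − 2(6.377) = 99.38
  R: 471.1 − 1(93.62) − 1(6.377) = 371.1
  Q: 0 + 1(93.62) = 93.62
  U: 0 + 2(6.377) = 12.75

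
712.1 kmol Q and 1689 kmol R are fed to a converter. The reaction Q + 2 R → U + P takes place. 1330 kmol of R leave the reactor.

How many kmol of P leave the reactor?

180 kmol

For R: n = n₀ − 2ξ → 1330 = 1689 − 2ξ, giving ξ = 179.5 kmol.
Outlet amounts (n = n₀ + ν ξ):
  Q: 712.1 − 1(179.5) = 532.6
  R: 1689 − 2(179.5) = 1330
  U: 0 + 1(179.5) = 179.5
  P: 0 + 1(179.5) = 179.5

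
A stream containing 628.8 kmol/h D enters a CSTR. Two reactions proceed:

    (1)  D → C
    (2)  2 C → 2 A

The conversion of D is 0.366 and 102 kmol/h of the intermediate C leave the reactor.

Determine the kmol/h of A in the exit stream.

128 kmol/h

Conversion of D: D consumed = 1ξ₁ = 0.366 × 628.8 → ξ₁ = 230.1 kmol/h.
C balance: n_C = 0 + 1ξ₁ − 2ξ₂ = 102 → ξ₂ = (1·230.1 − 102)/2 = 64.07 kmol/h.
Outlet amounts (n = n₀ + Σ ν·ξ):
  D: 628.8 − 1(230.1) = 398.7
  C: 0 + 1(230.1) − 2(64.07) = 102
  A: 0 + 2(64.07) = 128.1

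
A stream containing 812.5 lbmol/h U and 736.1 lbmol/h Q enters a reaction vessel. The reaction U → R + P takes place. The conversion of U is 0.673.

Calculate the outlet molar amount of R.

547 lbmol/h

U reacted = 0.673 × 812.5 = 546.8 lbmol/h; ν_U = −1, so ξ = 546.8/1 = 546.8 lbmol/h.
Outlet amounts (n = n₀ + ν ξ):
  U: 812.5 − 1(546.8) = 265.7
  R: 0 + 1(546.8) = 546.8
  P: 0 + 1(546.8) = 546.8
  Q: 736.1 (inert)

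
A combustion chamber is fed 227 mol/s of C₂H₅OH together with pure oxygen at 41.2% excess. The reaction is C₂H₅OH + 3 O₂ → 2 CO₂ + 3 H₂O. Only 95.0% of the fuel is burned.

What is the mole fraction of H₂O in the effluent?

0.461

Stoichiometric O₂ = 3 × 227 = 681 mol/s; O₂ fed = 681 × 1.412 = 961.6 mol/s.
Fuel reacted = 0.95 × 227 → ξ = 215.6 mol/s.
Outlet (n = n₀ + ν ξ):
  C₂H₅OH: 227 − 1(215.6) = 11.35
  O₂: 961.6 − 3(215.6) = 314.6
  CO₂: 0 + 2(215.6) = 431.3
  H₂O: 0 + 3(215.6) = 646.9
Total out = 1404 mol/s; y_H₂O = 646.9 / 1404 = 0.4607.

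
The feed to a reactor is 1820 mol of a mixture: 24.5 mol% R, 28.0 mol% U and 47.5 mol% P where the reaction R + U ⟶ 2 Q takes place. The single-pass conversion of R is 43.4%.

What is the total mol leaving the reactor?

R reacted = 0.434 × 445.9 = 193.5 mol; ν_R = −1, so ξ = 193.5/1 = 193.5 mol.
Outlet amounts (n = n₀ + ν ξ):
  R: 445.9 − 1(193.5) = 252.4
  U: 509.6 − 1(193.5) = 316.1
  Q: 0 + 2(193.5) = 387
  P: 864.5 (inert)
Total out = 252.4 + 316.1 + 387 + 864.5 = 1820 mol.

1820 mol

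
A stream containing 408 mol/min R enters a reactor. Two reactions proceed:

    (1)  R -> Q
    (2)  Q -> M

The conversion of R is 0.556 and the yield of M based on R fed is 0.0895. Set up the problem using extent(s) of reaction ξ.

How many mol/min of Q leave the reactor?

190 mol/min

Conversion of R: R consumed = 1ξ₁ = 0.556 × 408 → ξ₁ = 226.8 mol/min.
Yield of M: 1ξ₂ / 408 = 0.0895 → ξ₂ = 36.52 mol/min.
Outlet amounts (n = n₀ + Σ ν·ξ):
  R: 408 − 1(226.8) = 181.2
  Q: 0 + 1(226.8) − 1(36.52) = 190.3
  M: 0 + 1(36.52) = 36.52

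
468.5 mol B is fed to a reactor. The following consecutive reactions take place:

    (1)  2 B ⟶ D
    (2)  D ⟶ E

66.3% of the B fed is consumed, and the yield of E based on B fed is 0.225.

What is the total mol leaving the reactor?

313 mol

Conversion of B: B consumed = 2ξ₁ = 0.663 × 468.5 → ξ₁ = 155.3 mol.
Yield of E: 1ξ₂ / 468.5 = 0.225 → ξ₂ = 105.4 mol.
Outlet amounts (n = n₀ + Σ ν·ξ):
  B: 468.5 − 2(155.3) = 157.9
  D: 0 + 1(155.3) − 1(105.4) = 49.9
  E: 0 + 1(105.4) = 105.4
Total out = 157.9 + 49.9 + 105.4 = 313.2 mol.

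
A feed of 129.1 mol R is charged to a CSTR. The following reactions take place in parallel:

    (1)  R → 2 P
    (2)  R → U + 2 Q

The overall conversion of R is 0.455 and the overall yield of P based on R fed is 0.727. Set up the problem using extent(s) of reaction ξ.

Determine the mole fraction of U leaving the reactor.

Yield of P: 2ξ₁ / 129.1 = 0.727 → ξ₁ = 46.93 mol.
Conversion of R: 1ξ₁ + 1ξ₂ = 0.455 × 129.1 = 58.74 → ξ₂ = 11.81 mol.
Outlet amounts (n = n₀ + Σ ν·ξ):
  R: 129.1 − 1(46.93) − 1(11.81) = 70.36
  P: 0 + 2(46.93) = 93.86
  U: 0 + 1(11.81) = 11.81
  Q: 0 + 2(11.81) = 23.63
Total out = 199.7 mol; y_U = 11.81 / 199.7 = 0.05917.

0.0592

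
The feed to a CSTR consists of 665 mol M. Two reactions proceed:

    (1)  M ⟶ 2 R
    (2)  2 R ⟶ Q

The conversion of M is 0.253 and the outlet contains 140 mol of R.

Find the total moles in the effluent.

735 mol

Conversion of M: M consumed = 1ξ₁ = 0.253 × 665 → ξ₁ = 168.2 mol.
R balance: n_R = 0 + 2ξ₁ − 2ξ₂ = 140 → ξ₂ = (2·168.2 − 140)/2 = 98.25 mol.
Outlet amounts (n = n₀ + Σ ν·ξ):
  M: 665 − 1(168.2) = 496.8
  R: 0 + 2(168.2) − 2(98.25) = 140
  Q: 0 + 1(98.25) = 98.25
Total out = 496.8 + 140 + 98.25 = 735 mol.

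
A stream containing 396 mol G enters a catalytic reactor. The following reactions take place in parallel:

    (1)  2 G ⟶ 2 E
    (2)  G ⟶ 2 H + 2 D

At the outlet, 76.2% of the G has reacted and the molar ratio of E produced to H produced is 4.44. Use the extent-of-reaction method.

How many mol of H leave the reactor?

61.1 mol

Conversion of G: G consumed = 0.762 × 396 = 301.8 mol = 2ξ₁ + 1ξ₂.
Selectivity: 2ξ₁ / (2ξ₂) = 4.44 → ξ₁ = 4.44 ξ₂.
Substitute: (2·4.44 + 1) ξ₂ = 301.8 → ξ₂ = 30.54 mol, ξ₁ = 135.6 mol.
Outlet amounts (n = n₀ + Σ ν·ξ):
  G: 396 − 2(135.6) − 1(30.54) = 94.25
  E: 0 + 2(135.6) = 271.2
  H: 0 + 2(30.54) = 61.08
  D: 0 + 2(30.54) = 61.08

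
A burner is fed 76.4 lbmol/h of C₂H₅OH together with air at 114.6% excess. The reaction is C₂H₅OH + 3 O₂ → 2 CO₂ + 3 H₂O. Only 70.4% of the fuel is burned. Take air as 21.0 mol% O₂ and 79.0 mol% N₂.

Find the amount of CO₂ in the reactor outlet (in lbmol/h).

108 lbmol/h

Stoichiometric O₂ = 3 × 76.4 = 229.2 lbmol/h; O₂ fed = 229.2 × 2.146 = 491.9 lbmol/h.
N₂ fed = 491.9 × 79/21 = 1850 lbmol/h.
Fuel reacted = 0.704 × 76.4 → ξ = 53.79 lbmol/h.
Outlet (n = n₀ + ν ξ):
  C₂H₅OH: 76.4 − 1(53.79) = 22.61
  O₂: 491.9 − 3(53.79) = 330.5
  N₂: 1850 (inert)
  CO₂: 0 + 2(53.79) = 107.6
  H₂O: 0 + 3(53.79) = 161.4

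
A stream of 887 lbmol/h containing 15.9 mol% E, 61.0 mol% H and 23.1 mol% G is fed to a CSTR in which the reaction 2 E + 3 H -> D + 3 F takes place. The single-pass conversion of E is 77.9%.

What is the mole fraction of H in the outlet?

0.452

E reacted = 0.779 × 141 = 109.9 lbmol/h; ν_E = −2, so ξ = 109.9/2 = 54.93 lbmol/h.
Outlet amounts (n = n₀ + ν ξ):
  E: 141 − 2(54.93) = 31.17
  H: 541.1 − 3(54.93) = 376.3
  D: 0 + 1(54.93) = 54.93
  F: 0 + 3(54.93) = 164.8
  G: 204.9 (inert)
Total out = 832.1 lbmol/h; y_H = 376.3 / 832.1 = 0.4522.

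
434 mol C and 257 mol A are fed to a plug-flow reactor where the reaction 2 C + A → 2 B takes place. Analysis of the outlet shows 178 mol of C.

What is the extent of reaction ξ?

ξ = 128 mol

For C: n = n₀ − 2ξ → 178 = 434 − 2ξ, giving ξ = 128 mol.
Outlet amounts (n = n₀ + ν ξ):
  C: 434 − 2(128) = 178
  A: 257 − 1(128) = 129
  B: 0 + 2(128) = 256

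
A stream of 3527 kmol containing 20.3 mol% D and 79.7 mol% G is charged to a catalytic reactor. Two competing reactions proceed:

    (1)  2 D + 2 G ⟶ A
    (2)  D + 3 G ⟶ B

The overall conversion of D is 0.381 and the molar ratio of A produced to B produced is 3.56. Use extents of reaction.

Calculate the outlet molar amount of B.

33.6 kmol

Conversion of D: D consumed = 0.381 × 716 = 272.8 kmol = 2ξ₁ + 1ξ₂.
Selectivity: 1ξ₁ / (1ξ₂) = 3.56 → ξ₁ = 3.56 ξ₂.
Substitute: (2·3.56 + 1) ξ₂ = 272.8 → ξ₂ = 33.59 kmol, ξ₁ = 119.6 kmol.
Outlet amounts (n = n₀ + Σ ν·ξ):
  D: 716 − 2(119.6) − 1(33.59) = 443.2
  G: 2811 − 2(119.6) − 3(33.59) = 2471
  A: 0 + 1(119.6) = 119.6
  B: 0 + 1(33.59) = 33.59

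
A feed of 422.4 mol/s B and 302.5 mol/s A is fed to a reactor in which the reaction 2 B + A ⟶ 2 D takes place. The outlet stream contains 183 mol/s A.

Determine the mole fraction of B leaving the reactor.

For A: n = n₀ − 1ξ → 183 = 302.5 − 1ξ, giving ξ = 119.5 mol/s.
Outlet amounts (n = n₀ + ν ξ):
  B: 422.4 − 2(119.5) = 183.4
  A: 302.5 − 1(119.5) = 183
  D: 0 + 2(119.5) = 239
Total out = 605.4 mol/s; y_B = 183.4 / 605.4 = 0.3029.

0.303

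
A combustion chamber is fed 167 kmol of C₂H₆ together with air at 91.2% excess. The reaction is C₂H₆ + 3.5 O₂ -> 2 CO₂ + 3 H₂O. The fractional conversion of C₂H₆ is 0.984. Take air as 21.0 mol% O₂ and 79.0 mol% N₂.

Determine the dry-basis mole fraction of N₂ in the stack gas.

Stoichiometric O₂ = 3.5 × 167 = 584.5 kmol; O₂ fed = 584.5 × 1.912 = 1118 kmol.
N₂ fed = 1118 × 79/21 = 4204 kmol.
Fuel reacted = 0.984 × 167 → ξ = 164.3 kmol.
Outlet (n = n₀ + ν ξ):
  C₂H₆: 167 − 1(164.3) = 2.672
  O₂: 1118 − 3.5(164.3) = 542.4
  N₂: 4204 (inert)
  CO₂: 0 + 2(164.3) = 328.7
  H₂O: 0 + 3(164.3) = 493
Dry total = 5078 kmol; y_N₂ (dry) = 4204 / 5078 = 0.8279.

0.828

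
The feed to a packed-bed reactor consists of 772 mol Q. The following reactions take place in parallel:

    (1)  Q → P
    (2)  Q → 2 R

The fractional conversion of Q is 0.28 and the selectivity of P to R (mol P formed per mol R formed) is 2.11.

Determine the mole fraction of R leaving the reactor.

Conversion of Q: Q consumed = 0.28 × 772 = 216.2 mol = 1ξ₁ + 1ξ₂.
Selectivity: 1ξ₁ / (2ξ₂) = 2.11 → ξ₁ = 4.22 ξ₂.
Substitute: (1·4.22 + 1) ξ₂ = 216.2 → ξ₂ = 41.41 mol, ξ₁ = 174.8 mol.
Outlet amounts (n = n₀ + Σ ν·ξ):
  Q: 772 − 1(174.8) − 1(41.41) = 555.8
  P: 0 + 1(174.8) = 174.8
  R: 0 + 2(41.41) = 82.82
Total out = 813.4 mol; y_R = 82.82 / 813.4 = 0.1018.

0.102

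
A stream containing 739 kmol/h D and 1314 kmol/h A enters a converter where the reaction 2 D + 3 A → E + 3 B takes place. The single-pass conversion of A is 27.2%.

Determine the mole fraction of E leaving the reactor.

A reacted = 0.272 × 1314 = 357.4 kmol/h; ν_A = −3, so ξ = 357.4/3 = 119.1 kmol/h.
Outlet amounts (n = n₀ + ν ξ):
  D: 739 − 2(119.1) = 500.7
  A: 1314 − 3(119.1) = 956.6
  E: 0 + 1(119.1) = 119.1
  B: 0 + 3(119.1) = 357.4
Total out = 1934 kmol/h; y_E = 119.1 / 1934 = 0.06161.

0.0616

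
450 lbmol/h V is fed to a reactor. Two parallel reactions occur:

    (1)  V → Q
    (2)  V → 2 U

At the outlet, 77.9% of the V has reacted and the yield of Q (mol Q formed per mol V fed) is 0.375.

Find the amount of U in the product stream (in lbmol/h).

364 lbmol/h

Yield of Q: 1ξ₁ / 450 = 0.375 → ξ₁ = 168.8 lbmol/h.
Conversion of V: 1ξ₁ + 1ξ₂ = 0.779 × 450 = 350.6 → ξ₂ = 181.8 lbmol/h.
Outlet amounts (n = n₀ + Σ ν·ξ):
  V: 450 − 1(168.8) − 1(181.8) = 99.45
  Q: 0 + 1(168.8) = 168.8
  U: 0 + 2(181.8) = 363.6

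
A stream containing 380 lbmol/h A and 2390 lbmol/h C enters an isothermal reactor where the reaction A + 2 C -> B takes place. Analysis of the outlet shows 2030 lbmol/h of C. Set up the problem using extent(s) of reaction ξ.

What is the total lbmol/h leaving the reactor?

For C: n = n₀ − 2ξ → 2030 = 2390 − 2ξ, giving ξ = 180 lbmol/h.
Outlet amounts (n = n₀ + ν ξ):
  A: 380 − 1(180) = 200
  C: 2390 − 2(180) = 2030
  B: 0 + 1(180) = 180
Total out = 200 + 2030 + 180 = 2410 lbmol/h.

2410 lbmol/h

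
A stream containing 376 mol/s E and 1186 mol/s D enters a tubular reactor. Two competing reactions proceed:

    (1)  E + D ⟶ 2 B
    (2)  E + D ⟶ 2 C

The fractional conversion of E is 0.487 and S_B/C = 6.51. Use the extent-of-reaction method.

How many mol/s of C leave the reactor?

48.8 mol/s

Conversion of E: E consumed = 0.487 × 376 = 183.1 mol/s = 1ξ₁ + 1ξ₂.
Selectivity: 2ξ₁ / (2ξ₂) = 6.51 → ξ₁ = 6.51 ξ₂.
Substitute: (1·6.51 + 1) ξ₂ = 183.1 → ξ₂ = 24.38 mol/s, ξ₁ = 158.7 mol/s.
Outlet amounts (n = n₀ + Σ ν·ξ):
  E: 376 − 1(158.7) − 1(24.38) = 192.9
  D: 1186 − 1(158.7) − 1(24.38) = 1003
  B: 0 + 2(158.7) = 317.5
  C: 0 + 2(24.38) = 48.76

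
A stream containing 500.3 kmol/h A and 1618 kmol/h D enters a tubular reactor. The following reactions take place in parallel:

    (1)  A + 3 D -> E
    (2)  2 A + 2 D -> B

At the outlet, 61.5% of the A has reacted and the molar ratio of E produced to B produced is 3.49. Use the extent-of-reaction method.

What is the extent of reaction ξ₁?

ξ₁ = 196 kmol/h

Conversion of A: A consumed = 0.615 × 500.3 = 307.7 kmol/h = 1ξ₁ + 2ξ₂.
Selectivity: 1ξ₁ / (1ξ₂) = 3.49 → ξ₁ = 3.49 ξ₂.
Substitute: (1·3.49 + 2) ξ₂ = 307.7 → ξ₂ = 56.04 kmol/h, ξ₁ = 195.6 kmol/h.
Outlet amounts (n = n₀ + Σ ν·ξ):
  A: 500.3 − 1(195.6) − 2(56.04) = 192.6
  D: 1618 − 3(195.6) − 2(56.04) = 919.1
  E: 0 + 1(195.6) = 195.6
  B: 0 + 1(56.04) = 56.04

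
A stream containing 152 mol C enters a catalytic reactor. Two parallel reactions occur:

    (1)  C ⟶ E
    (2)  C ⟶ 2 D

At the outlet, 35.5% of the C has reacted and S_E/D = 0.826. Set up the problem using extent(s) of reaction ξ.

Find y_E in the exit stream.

Conversion of C: C consumed = 0.355 × 152 = 53.96 mol = 1ξ₁ + 1ξ₂.
Selectivity: 1ξ₁ / (2ξ₂) = 0.826 → ξ₁ = 1.652 ξ₂.
Substitute: (1·1.652 + 1) ξ₂ = 53.96 → ξ₂ = 20.35 mol, ξ₁ = 33.61 mol.
Outlet amounts (n = n₀ + Σ ν·ξ):
  C: 152 − 1(33.61) − 1(20.35) = 98.04
  E: 0 + 1(33.61) = 33.61
  D: 0 + 2(20.35) = 40.69
Total out = 172.3 mol; y_E = 33.61 / 172.3 = 0.195.

0.195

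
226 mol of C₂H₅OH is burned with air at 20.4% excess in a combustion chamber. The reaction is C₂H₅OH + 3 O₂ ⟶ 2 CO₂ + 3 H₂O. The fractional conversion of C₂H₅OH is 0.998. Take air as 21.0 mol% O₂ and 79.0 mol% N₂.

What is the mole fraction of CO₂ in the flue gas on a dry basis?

0.123

Stoichiometric O₂ = 3 × 226 = 678 mol; O₂ fed = 678 × 1.204 = 816.3 mol.
N₂ fed = 816.3 × 79/21 = 3071 mol.
Fuel reacted = 0.998 × 226 → ξ = 225.5 mol.
Outlet (n = n₀ + ν ξ):
  C₂H₅OH: 226 − 1(225.5) = 0.452
  O₂: 816.3 − 3(225.5) = 139.7
  N₂: 3071 (inert)
  CO₂: 0 + 2(225.5) = 451.1
  H₂O: 0 + 3(225.5) = 676.6
Dry total = 3662 mol; y_CO₂ (dry) = 451.1 / 3662 = 0.1232.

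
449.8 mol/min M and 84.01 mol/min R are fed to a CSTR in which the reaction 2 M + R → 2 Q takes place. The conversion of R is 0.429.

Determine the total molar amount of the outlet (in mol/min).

498 mol/min

R reacted = 0.429 × 84.01 = 36.04 mol/min; ν_R = −1, so ξ = 36.04/1 = 36.04 mol/min.
Outlet amounts (n = n₀ + ν ξ):
  M: 449.8 − 2(36.04) = 377.7
  R: 84.01 − 1(36.04) = 47.97
  Q: 0 + 2(36.04) = 72.08
Total out = 377.7 + 47.97 + 72.08 = 497.8 mol/min.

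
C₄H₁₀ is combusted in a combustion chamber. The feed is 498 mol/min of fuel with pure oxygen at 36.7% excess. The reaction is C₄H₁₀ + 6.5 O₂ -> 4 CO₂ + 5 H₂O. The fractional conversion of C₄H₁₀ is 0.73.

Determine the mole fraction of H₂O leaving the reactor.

0.332

Stoichiometric O₂ = 6.5 × 498 = 3237 mol/min; O₂ fed = 3237 × 1.367 = 4425 mol/min.
Fuel reacted = 0.73 × 498 → ξ = 363.5 mol/min.
Outlet (n = n₀ + ν ξ):
  C₄H₁₀: 498 − 1(363.5) = 134.5
  O₂: 4425 − 6.5(363.5) = 2062
  CO₂: 0 + 4(363.5) = 1454
  H₂O: 0 + 5(363.5) = 1818
Total out = 5468 mol/min; y_H₂O = 1818 / 5468 = 0.3324.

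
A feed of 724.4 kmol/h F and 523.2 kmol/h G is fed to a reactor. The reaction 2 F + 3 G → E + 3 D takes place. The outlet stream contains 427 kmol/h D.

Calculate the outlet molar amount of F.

For D: n = n₀ + 3ξ → 427 = 0 + 3ξ, giving ξ = 142.3 kmol/h.
Outlet amounts (n = n₀ + ν ξ):
  F: 724.4 − 2(142.3) = 439.7
  G: 523.2 − 3(142.3) = 96.2
  E: 0 + 1(142.3) = 142.3
  D: 0 + 3(142.3) = 427

440 kmol/h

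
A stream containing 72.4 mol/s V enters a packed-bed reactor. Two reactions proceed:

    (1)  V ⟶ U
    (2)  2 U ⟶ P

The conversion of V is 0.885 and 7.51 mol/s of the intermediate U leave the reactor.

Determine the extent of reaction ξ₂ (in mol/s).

ξ₂ = 28.3 mol/s

Conversion of V: V consumed = 1ξ₁ = 0.885 × 72.4 → ξ₁ = 64.07 mol/s.
U balance: n_U = 0 + 1ξ₁ − 2ξ₂ = 7.51 → ξ₂ = (1·64.07 − 7.51)/2 = 28.28 mol/s.
Outlet amounts (n = n₀ + Σ ν·ξ):
  V: 72.4 − 1(64.07) = 8.326
  U: 0 + 1(64.07) − 2(28.28) = 7.51
  P: 0 + 1(28.28) = 28.28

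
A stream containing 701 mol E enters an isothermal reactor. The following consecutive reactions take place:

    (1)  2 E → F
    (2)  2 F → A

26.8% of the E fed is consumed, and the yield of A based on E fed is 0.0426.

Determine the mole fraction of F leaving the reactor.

Conversion of E: E consumed = 2ξ₁ = 0.268 × 701 → ξ₁ = 93.93 mol.
Yield of A: 1ξ₂ / 701 = 0.0426 → ξ₂ = 29.86 mol.
Outlet amounts (n = n₀ + Σ ν·ξ):
  E: 701 − 2(93.93) = 513.1
  F: 0 + 1(93.93) − 2(29.86) = 34.21
  A: 0 + 1(29.86) = 29.86
Total out = 577.2 mol; y_F = 34.21 / 577.2 = 0.05927.

0.0593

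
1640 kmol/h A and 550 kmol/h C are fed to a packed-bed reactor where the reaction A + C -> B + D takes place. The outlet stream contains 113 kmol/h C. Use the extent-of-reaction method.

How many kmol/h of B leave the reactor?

For C: n = n₀ − 1ξ → 113 = 550 − 1ξ, giving ξ = 437 kmol/h.
Outlet amounts (n = n₀ + ν ξ):
  A: 1640 − 1(437) = 1203
  C: 550 − 1(437) = 113
  B: 0 + 1(437) = 437
  D: 0 + 1(437) = 437

437 kmol/h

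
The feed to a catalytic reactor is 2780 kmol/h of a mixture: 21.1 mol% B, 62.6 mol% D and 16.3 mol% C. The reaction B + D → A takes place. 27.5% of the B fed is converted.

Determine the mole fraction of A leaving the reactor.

0.0616

B reacted = 0.275 × 586.6 = 161.3 kmol/h; ν_B = −1, so ξ = 161.3/1 = 161.3 kmol/h.
Outlet amounts (n = n₀ + ν ξ):
  B: 586.6 − 1(161.3) = 425.3
  D: 1740 − 1(161.3) = 1579
  A: 0 + 1(161.3) = 161.3
  C: 453.1 (inert)
Total out = 2619 kmol/h; y_A = 161.3 / 2619 = 0.0616.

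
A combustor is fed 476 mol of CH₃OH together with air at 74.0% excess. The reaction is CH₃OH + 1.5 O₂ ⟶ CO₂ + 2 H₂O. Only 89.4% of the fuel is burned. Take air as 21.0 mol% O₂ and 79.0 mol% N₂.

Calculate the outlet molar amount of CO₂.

426 mol

Stoichiometric O₂ = 1.5 × 476 = 714 mol; O₂ fed = 714 × 1.740 = 1242 mol.
N₂ fed = 1242 × 79/21 = 4674 mol.
Fuel reacted = 0.894 × 476 → ξ = 425.5 mol.
Outlet (n = n₀ + ν ξ):
  CH₃OH: 476 − 1(425.5) = 50.46
  O₂: 1242 − 1.5(425.5) = 604
  N₂: 4674 (inert)
  CO₂: 0 + 1(425.5) = 425.5
  H₂O: 0 + 2(425.5) = 851.1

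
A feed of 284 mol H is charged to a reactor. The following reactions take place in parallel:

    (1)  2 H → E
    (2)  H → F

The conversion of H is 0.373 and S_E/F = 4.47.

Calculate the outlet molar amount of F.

10.7 mol

Conversion of H: H consumed = 0.373 × 284 = 105.9 mol = 2ξ₁ + 1ξ₂.
Selectivity: 1ξ₁ / (1ξ₂) = 4.47 → ξ₁ = 4.47 ξ₂.
Substitute: (2·4.47 + 1) ξ₂ = 105.9 → ξ₂ = 10.66 mol, ξ₁ = 47.64 mol.
Outlet amounts (n = n₀ + Σ ν·ξ):
  H: 284 − 2(47.64) − 1(10.66) = 178.1
  E: 0 + 1(47.64) = 47.64
  F: 0 + 1(10.66) = 10.66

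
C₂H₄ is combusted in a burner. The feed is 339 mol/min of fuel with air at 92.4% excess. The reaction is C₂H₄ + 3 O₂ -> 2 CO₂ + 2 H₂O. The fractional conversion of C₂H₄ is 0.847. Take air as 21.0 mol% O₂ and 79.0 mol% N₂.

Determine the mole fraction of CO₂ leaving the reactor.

Stoichiometric O₂ = 3 × 339 = 1017 mol/min; O₂ fed = 1017 × 1.924 = 1957 mol/min.
N₂ fed = 1957 × 79/21 = 7361 mol/min.
Fuel reacted = 0.847 × 339 → ξ = 287.1 mol/min.
Outlet (n = n₀ + ν ξ):
  C₂H₄: 339 − 1(287.1) = 51.87
  O₂: 1957 − 3(287.1) = 1095
  N₂: 7361 (inert)
  CO₂: 0 + 2(287.1) = 574.3
  H₂O: 0 + 2(287.1) = 574.3
Total out = 9657 mol/min; y_CO₂ = 574.3 / 9657 = 0.05947.

0.0595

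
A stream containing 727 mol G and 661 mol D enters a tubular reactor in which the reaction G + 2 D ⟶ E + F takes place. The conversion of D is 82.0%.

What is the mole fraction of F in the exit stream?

D reacted = 0.82 × 661 = 542 mol; ν_D = −2, so ξ = 542/2 = 271 mol.
Outlet amounts (n = n₀ + ν ξ):
  G: 727 − 1(271) = 456
  D: 661 − 2(271) = 119
  E: 0 + 1(271) = 271
  F: 0 + 1(271) = 271
Total out = 1117 mol; y_F = 271 / 1117 = 0.2426.

0.243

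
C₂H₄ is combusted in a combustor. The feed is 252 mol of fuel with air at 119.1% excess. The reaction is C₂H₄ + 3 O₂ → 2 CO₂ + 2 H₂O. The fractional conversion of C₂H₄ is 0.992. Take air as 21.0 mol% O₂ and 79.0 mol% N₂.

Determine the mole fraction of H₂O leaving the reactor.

0.0614

Stoichiometric O₂ = 3 × 252 = 756 mol; O₂ fed = 756 × 2.191 = 1656 mol.
N₂ fed = 1656 × 79/21 = 6231 mol.
Fuel reacted = 0.992 × 252 → ξ = 250 mol.
Outlet (n = n₀ + ν ξ):
  C₂H₄: 252 − 1(250) = 2.016
  O₂: 1656 − 3(250) = 906.4
  N₂: 6231 (inert)
  CO₂: 0 + 2(250) = 500
  H₂O: 0 + 2(250) = 500
Total out = 8140 mol; y_H₂O = 500 / 8140 = 0.06142.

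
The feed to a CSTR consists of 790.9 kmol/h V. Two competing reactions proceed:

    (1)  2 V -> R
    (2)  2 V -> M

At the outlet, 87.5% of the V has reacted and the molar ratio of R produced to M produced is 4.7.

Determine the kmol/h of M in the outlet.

60.7 kmol/h

Conversion of V: V consumed = 0.875 × 790.9 = 692 kmol/h = 2ξ₁ + 2ξ₂.
Selectivity: 1ξ₁ / (1ξ₂) = 4.7 → ξ₁ = 4.7 ξ₂.
Substitute: (2·4.7 + 2) ξ₂ = 692 → ξ₂ = 60.71 kmol/h, ξ₁ = 285.3 kmol/h.
Outlet amounts (n = n₀ + Σ ν·ξ):
  V: 790.9 − 2(285.3) − 2(60.71) = 98.86
  R: 0 + 1(285.3) = 285.3
  M: 0 + 1(60.71) = 60.71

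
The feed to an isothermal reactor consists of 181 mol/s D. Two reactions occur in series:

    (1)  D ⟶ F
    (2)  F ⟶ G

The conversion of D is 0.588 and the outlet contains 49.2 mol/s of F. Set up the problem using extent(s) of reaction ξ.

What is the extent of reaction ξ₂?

Conversion of D: D consumed = 1ξ₁ = 0.588 × 181 → ξ₁ = 106.4 mol/s.
F balance: n_F = 0 + 1ξ₁ − 1ξ₂ = 49.2 → ξ₂ = (1·106.4 − 49.2)/1 = 57.23 mol/s.
Outlet amounts (n = n₀ + Σ ν·ξ):
  D: 181 − 1(106.4) = 74.57
  F: 0 + 1(106.4) − 1(57.23) = 49.2
  G: 0 + 1(57.23) = 57.23

ξ₂ = 57.2 mol/s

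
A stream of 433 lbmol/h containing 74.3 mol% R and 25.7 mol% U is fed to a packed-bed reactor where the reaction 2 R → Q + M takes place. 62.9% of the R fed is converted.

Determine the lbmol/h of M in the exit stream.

101 lbmol/h

R reacted = 0.629 × 321.7 = 202.4 lbmol/h; ν_R = −2, so ξ = 202.4/2 = 101.2 lbmol/h.
Outlet amounts (n = n₀ + ν ξ):
  R: 321.7 − 2(101.2) = 119.4
  Q: 0 + 1(101.2) = 101.2
  M: 0 + 1(101.2) = 101.2
  U: 111.3 (inert)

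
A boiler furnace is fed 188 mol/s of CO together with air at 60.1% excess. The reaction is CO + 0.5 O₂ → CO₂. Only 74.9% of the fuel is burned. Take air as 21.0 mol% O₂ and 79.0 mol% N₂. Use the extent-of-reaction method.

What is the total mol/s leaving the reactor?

834 mol/s

Stoichiometric O₂ = 0.5 × 188 = 94 mol/s; O₂ fed = 94 × 1.601 = 150.5 mol/s.
N₂ fed = 150.5 × 79/21 = 566.1 mol/s.
Fuel reacted = 0.749 × 188 → ξ = 140.8 mol/s.
Outlet (n = n₀ + ν ξ):
  CO: 188 − 1(140.8) = 47.19
  O₂: 150.5 − 0.5(140.8) = 80.09
  N₂: 566.1 (inert)
  CO₂: 0 + 1(140.8) = 140.8
Total out = 47.19 + 80.09 + 566.1 + 140.8 = 834.2 mol/s.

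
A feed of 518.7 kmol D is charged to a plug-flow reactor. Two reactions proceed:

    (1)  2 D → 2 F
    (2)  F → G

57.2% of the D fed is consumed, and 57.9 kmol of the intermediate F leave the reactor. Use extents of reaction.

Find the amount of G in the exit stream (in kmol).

Conversion of D: D consumed = 2ξ₁ = 0.572 × 518.7 → ξ₁ = 148.3 kmol.
F balance: n_F = 0 + 2ξ₁ − 1ξ₂ = 57.9 → ξ₂ = (2·148.3 − 57.9)/1 = 238.8 kmol.
Outlet amounts (n = n₀ + Σ ν·ξ):
  D: 518.7 − 2(148.3) = 222
  F: 0 + 2(148.3) − 1(238.8) = 57.9
  G: 0 + 1(238.8) = 238.8

239 kmol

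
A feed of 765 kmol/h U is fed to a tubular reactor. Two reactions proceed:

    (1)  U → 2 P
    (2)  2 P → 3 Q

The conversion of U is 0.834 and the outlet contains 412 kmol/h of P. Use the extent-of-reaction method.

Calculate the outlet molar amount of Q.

1300 kmol/h

Conversion of U: U consumed = 1ξ₁ = 0.834 × 765 → ξ₁ = 638 kmol/h.
P balance: n_P = 0 + 2ξ₁ − 2ξ₂ = 412 → ξ₂ = (2·638 − 412)/2 = 432 kmol/h.
Outlet amounts (n = n₀ + Σ ν·ξ):
  U: 765 − 1(638) = 127
  P: 0 + 2(638) − 2(432) = 412
  Q: 0 + 3(432) = 1296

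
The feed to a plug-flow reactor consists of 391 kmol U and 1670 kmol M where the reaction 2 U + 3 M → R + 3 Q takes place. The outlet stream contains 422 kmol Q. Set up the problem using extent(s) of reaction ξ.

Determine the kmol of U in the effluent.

110 kmol

For Q: n = n₀ + 3ξ → 422 = 0 + 3ξ, giving ξ = 140.7 kmol.
Outlet amounts (n = n₀ + ν ξ):
  U: 391 − 2(140.7) = 109.7
  M: 1670 − 3(140.7) = 1248
  R: 0 + 1(140.7) = 140.7
  Q: 0 + 3(140.7) = 422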